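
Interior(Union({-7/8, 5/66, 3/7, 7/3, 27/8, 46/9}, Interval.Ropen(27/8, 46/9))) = Interval.open(27/8, 46/9)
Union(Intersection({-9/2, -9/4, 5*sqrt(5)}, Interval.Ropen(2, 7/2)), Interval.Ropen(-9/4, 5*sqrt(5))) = Interval.Ropen(-9/4, 5*sqrt(5))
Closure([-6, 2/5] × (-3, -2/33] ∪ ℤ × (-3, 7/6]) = (ℤ × [-3, 7/6]) ∪ ([-6, 2/5] × [-3, -2/33])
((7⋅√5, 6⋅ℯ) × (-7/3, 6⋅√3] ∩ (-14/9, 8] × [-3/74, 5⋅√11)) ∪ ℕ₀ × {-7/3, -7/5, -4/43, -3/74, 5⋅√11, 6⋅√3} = ℕ₀ × {-7/3, -7/5, -4/43, -3/74, 5⋅√11, 6⋅√3}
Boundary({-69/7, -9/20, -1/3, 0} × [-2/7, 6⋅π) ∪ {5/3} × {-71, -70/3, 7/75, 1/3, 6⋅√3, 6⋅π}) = ({-69/7, -9/20, -1/3, 0} × [-2/7, 6⋅π]) ∪ ({5/3} × {-71, -70/3, 7/75, 1/3, 6⋅√3, 6⋅π})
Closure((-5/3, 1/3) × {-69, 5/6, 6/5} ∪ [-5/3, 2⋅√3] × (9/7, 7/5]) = ([-5/3, 1/3] × {-69, 5/6, 6/5}) ∪ ([-5/3, 2⋅√3] × [9/7, 7/5])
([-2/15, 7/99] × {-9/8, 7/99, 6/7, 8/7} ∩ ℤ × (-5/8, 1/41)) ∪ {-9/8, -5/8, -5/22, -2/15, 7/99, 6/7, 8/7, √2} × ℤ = {-9/8, -5/8, -5/22, -2/15, 7/99, 6/7, 8/7, √2} × ℤ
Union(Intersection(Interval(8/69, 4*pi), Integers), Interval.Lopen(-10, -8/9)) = Union(Interval.Lopen(-10, -8/9), Range(1, 13, 1))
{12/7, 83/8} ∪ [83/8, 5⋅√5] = {12/7} ∪ [83/8, 5⋅√5]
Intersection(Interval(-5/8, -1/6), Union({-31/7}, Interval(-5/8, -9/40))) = Interval(-5/8, -9/40)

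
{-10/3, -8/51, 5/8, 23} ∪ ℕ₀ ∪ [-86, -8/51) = [-86, -8/51] ∪ ℕ₀ ∪ {5/8}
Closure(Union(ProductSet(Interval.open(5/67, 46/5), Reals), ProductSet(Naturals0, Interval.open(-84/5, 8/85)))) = Union(ProductSet(Complement(Naturals0, Interval.open(5/67, 46/5)), Interval(-84/5, 8/85)), ProductSet(Interval(5/67, 46/5), Reals), ProductSet(Naturals0, Interval.open(-84/5, 8/85)))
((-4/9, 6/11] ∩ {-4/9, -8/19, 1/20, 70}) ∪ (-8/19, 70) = [-8/19, 70)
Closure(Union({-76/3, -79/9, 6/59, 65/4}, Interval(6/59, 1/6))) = Union({-76/3, -79/9, 65/4}, Interval(6/59, 1/6))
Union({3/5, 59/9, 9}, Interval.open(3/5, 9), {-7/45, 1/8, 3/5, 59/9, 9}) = Union({-7/45, 1/8}, Interval(3/5, 9))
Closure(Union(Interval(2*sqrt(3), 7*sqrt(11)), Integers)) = Union(Integers, Interval(2*sqrt(3), 7*sqrt(11)))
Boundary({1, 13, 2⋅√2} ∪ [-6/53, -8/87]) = {-6/53, -8/87, 1, 13, 2⋅√2}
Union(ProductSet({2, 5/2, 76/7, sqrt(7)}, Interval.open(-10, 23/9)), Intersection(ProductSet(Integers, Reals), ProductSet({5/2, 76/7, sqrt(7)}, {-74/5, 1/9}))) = ProductSet({2, 5/2, 76/7, sqrt(7)}, Interval.open(-10, 23/9))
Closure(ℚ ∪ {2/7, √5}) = ℝ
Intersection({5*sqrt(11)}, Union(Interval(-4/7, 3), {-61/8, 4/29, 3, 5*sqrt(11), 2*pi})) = {5*sqrt(11)}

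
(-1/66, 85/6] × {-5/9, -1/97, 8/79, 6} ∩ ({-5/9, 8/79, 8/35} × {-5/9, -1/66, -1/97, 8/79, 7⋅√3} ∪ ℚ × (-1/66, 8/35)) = ({8/79, 8/35} × {-5/9, -1/97, 8/79}) ∪ ((ℚ ∩ (-1/66, 85/6]) × {-1/97, 8/79})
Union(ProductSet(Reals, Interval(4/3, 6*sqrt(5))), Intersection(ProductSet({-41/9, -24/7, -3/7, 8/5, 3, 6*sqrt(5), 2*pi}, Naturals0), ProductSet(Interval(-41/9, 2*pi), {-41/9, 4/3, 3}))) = ProductSet(Reals, Interval(4/3, 6*sqrt(5)))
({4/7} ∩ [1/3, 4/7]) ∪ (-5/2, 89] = (-5/2, 89]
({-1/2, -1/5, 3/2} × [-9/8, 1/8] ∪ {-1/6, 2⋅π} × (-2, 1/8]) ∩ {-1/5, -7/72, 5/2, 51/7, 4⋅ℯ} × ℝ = {-1/5} × [-9/8, 1/8]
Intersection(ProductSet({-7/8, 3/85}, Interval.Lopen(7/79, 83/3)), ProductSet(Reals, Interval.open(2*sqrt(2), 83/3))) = ProductSet({-7/8, 3/85}, Interval.open(2*sqrt(2), 83/3))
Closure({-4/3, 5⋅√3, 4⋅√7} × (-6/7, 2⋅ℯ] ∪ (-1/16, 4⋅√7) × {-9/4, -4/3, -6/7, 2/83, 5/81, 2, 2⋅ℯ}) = ({-4/3, 5⋅√3, 4⋅√7} × [-6/7, 2⋅ℯ]) ∪ ([-1/16, 4⋅√7] × {-9/4, -4/3, -6/7, 2/83, 5/81, 2, 2⋅ℯ})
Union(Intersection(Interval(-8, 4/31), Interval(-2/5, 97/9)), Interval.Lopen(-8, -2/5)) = Interval.Lopen(-8, 4/31)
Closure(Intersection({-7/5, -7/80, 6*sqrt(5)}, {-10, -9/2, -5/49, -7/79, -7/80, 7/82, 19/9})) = {-7/80}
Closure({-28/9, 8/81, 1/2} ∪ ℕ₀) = {-28/9, 8/81, 1/2} ∪ ℕ₀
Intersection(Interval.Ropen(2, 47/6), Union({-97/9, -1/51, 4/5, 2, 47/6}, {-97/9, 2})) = {2}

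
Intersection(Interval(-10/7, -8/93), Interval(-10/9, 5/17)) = Interval(-10/9, -8/93)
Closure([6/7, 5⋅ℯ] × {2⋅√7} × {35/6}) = [6/7, 5⋅ℯ] × {2⋅√7} × {35/6}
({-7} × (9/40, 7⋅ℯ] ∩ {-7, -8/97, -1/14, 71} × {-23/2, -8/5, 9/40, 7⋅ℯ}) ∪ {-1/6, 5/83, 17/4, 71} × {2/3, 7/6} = ({-7} × {7⋅ℯ}) ∪ ({-1/6, 5/83, 17/4, 71} × {2/3, 7/6})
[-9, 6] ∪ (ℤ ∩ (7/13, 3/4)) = [-9, 6]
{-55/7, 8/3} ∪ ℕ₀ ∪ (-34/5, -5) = {-55/7, 8/3} ∪ (-34/5, -5) ∪ ℕ₀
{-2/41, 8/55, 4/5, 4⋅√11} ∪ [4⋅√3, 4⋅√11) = {-2/41, 8/55, 4/5} ∪ [4⋅√3, 4⋅√11]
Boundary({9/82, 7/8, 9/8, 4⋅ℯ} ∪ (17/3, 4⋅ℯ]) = {9/82, 7/8, 9/8, 17/3, 4⋅ℯ}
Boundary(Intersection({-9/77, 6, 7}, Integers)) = {6, 7}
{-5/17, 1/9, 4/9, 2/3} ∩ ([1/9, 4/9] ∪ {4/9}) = {1/9, 4/9}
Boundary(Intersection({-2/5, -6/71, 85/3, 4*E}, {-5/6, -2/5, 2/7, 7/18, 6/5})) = {-2/5}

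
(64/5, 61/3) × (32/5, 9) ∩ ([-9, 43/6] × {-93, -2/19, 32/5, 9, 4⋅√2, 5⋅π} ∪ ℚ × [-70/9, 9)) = (ℚ ∩ (64/5, 61/3)) × (32/5, 9)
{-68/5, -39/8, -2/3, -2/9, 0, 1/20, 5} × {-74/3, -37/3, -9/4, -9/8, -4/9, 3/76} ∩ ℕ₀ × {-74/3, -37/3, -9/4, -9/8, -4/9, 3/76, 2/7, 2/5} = {0, 5} × {-74/3, -37/3, -9/4, -9/8, -4/9, 3/76}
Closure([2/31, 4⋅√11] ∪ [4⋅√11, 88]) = [2/31, 88]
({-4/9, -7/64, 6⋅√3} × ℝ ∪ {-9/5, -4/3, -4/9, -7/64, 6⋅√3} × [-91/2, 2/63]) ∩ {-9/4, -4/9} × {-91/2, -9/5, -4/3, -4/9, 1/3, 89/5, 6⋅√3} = {-4/9} × {-91/2, -9/5, -4/3, -4/9, 1/3, 89/5, 6⋅√3}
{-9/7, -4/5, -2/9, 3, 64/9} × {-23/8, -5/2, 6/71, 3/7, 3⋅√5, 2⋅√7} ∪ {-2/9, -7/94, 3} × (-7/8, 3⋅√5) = ({-2/9, -7/94, 3} × (-7/8, 3⋅√5)) ∪ ({-9/7, -4/5, -2/9, 3, 64/9} × {-23/8, -5/2, 6/71, 3/7, 3⋅√5, 2⋅√7})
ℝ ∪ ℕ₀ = ℝ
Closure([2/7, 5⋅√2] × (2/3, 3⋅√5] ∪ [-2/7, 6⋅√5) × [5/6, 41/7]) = ([-2/7, 6⋅√5] × [5/6, 41/7]) ∪ ([2/7, 5⋅√2] × [2/3, 3⋅√5])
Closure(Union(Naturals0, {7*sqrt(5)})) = Union({7*sqrt(5)}, Naturals0)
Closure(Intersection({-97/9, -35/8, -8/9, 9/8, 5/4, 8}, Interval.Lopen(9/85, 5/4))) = {9/8, 5/4}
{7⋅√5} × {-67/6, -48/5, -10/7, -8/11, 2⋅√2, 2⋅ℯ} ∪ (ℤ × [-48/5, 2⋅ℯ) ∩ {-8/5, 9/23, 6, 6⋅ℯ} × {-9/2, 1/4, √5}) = ({6} × {-9/2, 1/4, √5}) ∪ ({7⋅√5} × {-67/6, -48/5, -10/7, -8/11, 2⋅√2, 2⋅ℯ})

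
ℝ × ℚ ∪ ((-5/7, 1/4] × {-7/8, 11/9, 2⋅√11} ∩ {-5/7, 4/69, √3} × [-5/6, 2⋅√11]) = (ℝ × ℚ) ∪ ({4/69} × {11/9, 2⋅√11})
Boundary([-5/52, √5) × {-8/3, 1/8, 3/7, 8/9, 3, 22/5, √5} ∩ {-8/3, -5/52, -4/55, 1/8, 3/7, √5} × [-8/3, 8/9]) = {-5/52, -4/55, 1/8, 3/7} × {-8/3, 1/8, 3/7, 8/9}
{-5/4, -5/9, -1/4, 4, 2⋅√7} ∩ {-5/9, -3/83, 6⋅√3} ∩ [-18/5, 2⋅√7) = {-5/9}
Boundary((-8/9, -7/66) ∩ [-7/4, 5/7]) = {-8/9, -7/66}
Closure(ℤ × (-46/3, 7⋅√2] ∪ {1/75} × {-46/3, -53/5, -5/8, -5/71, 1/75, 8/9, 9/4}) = ({1/75} × {-46/3, -53/5, -5/8, -5/71, 1/75, 8/9, 9/4}) ∪ (ℤ × [-46/3, 7⋅√2])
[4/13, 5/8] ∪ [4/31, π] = [4/31, π]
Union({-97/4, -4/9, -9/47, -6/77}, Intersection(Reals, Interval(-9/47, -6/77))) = Union({-97/4, -4/9}, Interval(-9/47, -6/77))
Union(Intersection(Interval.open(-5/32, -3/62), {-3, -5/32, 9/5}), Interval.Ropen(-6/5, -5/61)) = Interval.Ropen(-6/5, -5/61)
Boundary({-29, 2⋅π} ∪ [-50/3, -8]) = {-29, -50/3, -8, 2⋅π}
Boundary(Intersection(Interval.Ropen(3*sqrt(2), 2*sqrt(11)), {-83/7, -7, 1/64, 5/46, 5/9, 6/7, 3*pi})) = EmptySet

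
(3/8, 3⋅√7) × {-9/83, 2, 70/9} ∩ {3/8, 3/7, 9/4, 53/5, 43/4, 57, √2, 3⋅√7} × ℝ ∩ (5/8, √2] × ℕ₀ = {√2} × {2}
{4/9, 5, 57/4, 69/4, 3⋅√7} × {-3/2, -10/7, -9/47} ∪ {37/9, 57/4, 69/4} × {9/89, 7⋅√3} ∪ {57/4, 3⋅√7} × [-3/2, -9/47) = ({37/9, 57/4, 69/4} × {9/89, 7⋅√3}) ∪ ({57/4, 3⋅√7} × [-3/2, -9/47)) ∪ ({4/9, 5, 57/4, 69/4, 3⋅√7} × {-3/2, -10/7, -9/47})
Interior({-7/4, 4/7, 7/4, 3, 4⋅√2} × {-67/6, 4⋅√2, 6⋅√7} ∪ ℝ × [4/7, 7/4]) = (-∞, ∞) × (4/7, 7/4)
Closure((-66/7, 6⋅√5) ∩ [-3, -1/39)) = [-3, -1/39]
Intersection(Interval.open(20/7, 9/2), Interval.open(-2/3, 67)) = Interval.open(20/7, 9/2)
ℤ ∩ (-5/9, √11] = {0, 1, 2, 3}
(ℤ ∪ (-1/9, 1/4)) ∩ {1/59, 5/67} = {1/59, 5/67}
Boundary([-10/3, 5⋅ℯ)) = {-10/3, 5⋅ℯ}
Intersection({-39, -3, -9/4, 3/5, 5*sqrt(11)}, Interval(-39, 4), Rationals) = {-39, -3, -9/4, 3/5}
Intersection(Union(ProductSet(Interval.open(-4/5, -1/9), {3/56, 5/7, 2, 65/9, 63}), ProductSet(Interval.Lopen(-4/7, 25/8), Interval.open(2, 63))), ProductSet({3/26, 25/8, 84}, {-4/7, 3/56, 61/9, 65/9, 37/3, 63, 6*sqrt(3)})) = ProductSet({3/26, 25/8}, {61/9, 65/9, 37/3, 6*sqrt(3)})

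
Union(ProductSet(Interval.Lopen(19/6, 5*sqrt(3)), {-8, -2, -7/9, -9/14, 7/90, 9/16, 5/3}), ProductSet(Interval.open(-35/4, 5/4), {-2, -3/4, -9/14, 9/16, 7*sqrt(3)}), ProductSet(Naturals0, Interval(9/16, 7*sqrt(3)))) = Union(ProductSet(Interval.open(-35/4, 5/4), {-2, -3/4, -9/14, 9/16, 7*sqrt(3)}), ProductSet(Interval.Lopen(19/6, 5*sqrt(3)), {-8, -2, -7/9, -9/14, 7/90, 9/16, 5/3}), ProductSet(Naturals0, Interval(9/16, 7*sqrt(3))))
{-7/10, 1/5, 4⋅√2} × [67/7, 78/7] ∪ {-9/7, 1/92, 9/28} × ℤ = ({-9/7, 1/92, 9/28} × ℤ) ∪ ({-7/10, 1/5, 4⋅√2} × [67/7, 78/7])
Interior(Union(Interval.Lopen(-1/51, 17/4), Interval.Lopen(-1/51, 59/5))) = Interval.open(-1/51, 59/5)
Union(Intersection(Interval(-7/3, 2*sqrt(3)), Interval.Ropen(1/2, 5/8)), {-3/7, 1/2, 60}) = Union({-3/7, 60}, Interval.Ropen(1/2, 5/8))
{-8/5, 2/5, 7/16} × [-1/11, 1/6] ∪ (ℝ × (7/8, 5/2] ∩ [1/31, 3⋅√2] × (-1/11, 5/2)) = ({-8/5, 2/5, 7/16} × [-1/11, 1/6]) ∪ ([1/31, 3⋅√2] × (7/8, 5/2))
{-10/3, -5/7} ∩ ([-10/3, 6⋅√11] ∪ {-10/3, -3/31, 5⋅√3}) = {-10/3, -5/7}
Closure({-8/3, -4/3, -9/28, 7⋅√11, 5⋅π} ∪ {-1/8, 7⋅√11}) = {-8/3, -4/3, -9/28, -1/8, 7⋅√11, 5⋅π}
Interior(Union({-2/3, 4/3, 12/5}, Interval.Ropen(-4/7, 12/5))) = Interval.open(-4/7, 12/5)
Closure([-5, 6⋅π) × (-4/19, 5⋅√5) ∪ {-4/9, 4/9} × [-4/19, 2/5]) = ({-4/9, 4/9} × [-4/19, 2/5]) ∪ ({-5, 6⋅π} × [-4/19, 5⋅√5]) ∪ ([-5, 6⋅π] × {-4/19, 5⋅√5}) ∪ ([-5, 6⋅π) × (-4/19, 5⋅√5))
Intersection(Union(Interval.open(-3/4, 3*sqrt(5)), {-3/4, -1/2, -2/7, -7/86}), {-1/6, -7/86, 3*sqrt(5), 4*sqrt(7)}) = {-1/6, -7/86}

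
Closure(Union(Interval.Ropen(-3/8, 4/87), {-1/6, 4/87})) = Interval(-3/8, 4/87)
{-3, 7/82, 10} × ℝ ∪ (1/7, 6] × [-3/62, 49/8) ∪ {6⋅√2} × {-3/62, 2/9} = ({-3, 7/82, 10} × ℝ) ∪ ({6⋅√2} × {-3/62, 2/9}) ∪ ((1/7, 6] × [-3/62, 49/8))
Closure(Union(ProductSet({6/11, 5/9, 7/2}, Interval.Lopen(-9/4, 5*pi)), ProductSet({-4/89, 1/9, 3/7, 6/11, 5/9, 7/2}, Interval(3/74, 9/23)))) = Union(ProductSet({6/11, 5/9, 7/2}, Interval(-9/4, 5*pi)), ProductSet({-4/89, 1/9, 3/7, 6/11, 5/9, 7/2}, Interval(3/74, 9/23)))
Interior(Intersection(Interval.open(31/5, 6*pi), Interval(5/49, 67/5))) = Interval.open(31/5, 67/5)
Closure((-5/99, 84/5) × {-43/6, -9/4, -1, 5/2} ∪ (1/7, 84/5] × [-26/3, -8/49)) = ({1/7, 84/5} × [-26/3, -8/49]) ∪ ([1/7, 84/5] × {-26/3, -8/49}) ∪ ([-5/99, 84/5] × {-43/6, -9/4, -1, 5/2}) ∪ ((1/7, 84/5] × [-26/3, -8/49))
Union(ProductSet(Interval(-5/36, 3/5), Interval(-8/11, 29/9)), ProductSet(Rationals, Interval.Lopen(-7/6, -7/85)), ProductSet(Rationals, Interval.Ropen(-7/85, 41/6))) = Union(ProductSet(Interval(-5/36, 3/5), Interval(-8/11, 29/9)), ProductSet(Rationals, Interval.open(-7/6, 41/6)))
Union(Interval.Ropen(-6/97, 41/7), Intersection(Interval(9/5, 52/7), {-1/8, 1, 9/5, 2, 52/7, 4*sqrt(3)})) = Union({52/7, 4*sqrt(3)}, Interval.Ropen(-6/97, 41/7))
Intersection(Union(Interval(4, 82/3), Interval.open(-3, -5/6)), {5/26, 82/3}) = {82/3}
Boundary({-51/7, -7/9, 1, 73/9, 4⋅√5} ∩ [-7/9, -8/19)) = {-7/9}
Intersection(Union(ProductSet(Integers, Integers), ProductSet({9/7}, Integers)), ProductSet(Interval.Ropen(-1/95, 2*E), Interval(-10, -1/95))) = ProductSet(Union({9/7}, Range(0, 6, 1)), Range(-10, 0, 1))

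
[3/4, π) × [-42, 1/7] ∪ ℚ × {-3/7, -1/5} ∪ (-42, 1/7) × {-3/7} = (ℚ × {-3/7, -1/5}) ∪ ((-42, 1/7) × {-3/7}) ∪ ([3/4, π) × [-42, 1/7])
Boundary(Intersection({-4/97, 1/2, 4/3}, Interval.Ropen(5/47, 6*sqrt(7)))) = {1/2, 4/3}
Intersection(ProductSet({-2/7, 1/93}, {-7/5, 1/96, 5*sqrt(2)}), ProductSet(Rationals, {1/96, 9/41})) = ProductSet({-2/7, 1/93}, {1/96})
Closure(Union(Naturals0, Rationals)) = Reals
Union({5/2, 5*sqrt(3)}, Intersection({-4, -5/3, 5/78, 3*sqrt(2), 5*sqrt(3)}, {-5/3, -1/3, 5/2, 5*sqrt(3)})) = {-5/3, 5/2, 5*sqrt(3)}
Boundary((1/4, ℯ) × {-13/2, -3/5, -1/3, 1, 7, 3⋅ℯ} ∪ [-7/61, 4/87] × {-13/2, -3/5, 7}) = ([-7/61, 4/87] × {-13/2, -3/5, 7}) ∪ ([1/4, ℯ] × {-13/2, -3/5, -1/3, 1, 7, 3⋅ℯ})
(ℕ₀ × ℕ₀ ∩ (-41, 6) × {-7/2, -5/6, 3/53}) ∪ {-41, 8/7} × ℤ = {-41, 8/7} × ℤ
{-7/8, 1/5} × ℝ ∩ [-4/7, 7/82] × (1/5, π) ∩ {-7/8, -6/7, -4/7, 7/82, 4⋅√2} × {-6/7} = ∅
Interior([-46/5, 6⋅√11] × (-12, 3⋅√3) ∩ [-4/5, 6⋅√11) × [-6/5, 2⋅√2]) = (-4/5, 6⋅√11) × (-6/5, 2⋅√2)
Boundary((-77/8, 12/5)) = {-77/8, 12/5}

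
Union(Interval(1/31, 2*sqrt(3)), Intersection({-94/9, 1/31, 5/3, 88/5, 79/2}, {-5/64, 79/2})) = Union({79/2}, Interval(1/31, 2*sqrt(3)))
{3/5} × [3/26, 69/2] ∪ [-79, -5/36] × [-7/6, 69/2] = ({3/5} × [3/26, 69/2]) ∪ ([-79, -5/36] × [-7/6, 69/2])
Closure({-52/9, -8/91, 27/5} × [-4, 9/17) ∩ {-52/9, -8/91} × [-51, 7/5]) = {-52/9, -8/91} × [-4, 9/17]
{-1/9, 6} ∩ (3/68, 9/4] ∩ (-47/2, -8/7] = ∅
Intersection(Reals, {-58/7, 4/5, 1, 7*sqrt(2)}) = {-58/7, 4/5, 1, 7*sqrt(2)}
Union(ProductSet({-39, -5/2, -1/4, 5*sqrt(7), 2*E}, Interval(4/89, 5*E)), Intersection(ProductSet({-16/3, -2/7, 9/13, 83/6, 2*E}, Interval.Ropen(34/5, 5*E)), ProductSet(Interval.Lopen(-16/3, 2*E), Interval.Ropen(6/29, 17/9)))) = ProductSet({-39, -5/2, -1/4, 5*sqrt(7), 2*E}, Interval(4/89, 5*E))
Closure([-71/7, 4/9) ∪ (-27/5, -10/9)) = [-71/7, 4/9]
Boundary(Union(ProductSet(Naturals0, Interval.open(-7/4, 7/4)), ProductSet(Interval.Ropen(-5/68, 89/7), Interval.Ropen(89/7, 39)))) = Union(ProductSet({-5/68, 89/7}, Interval(89/7, 39)), ProductSet(Interval(-5/68, 89/7), {89/7, 39}), ProductSet(Union(Complement(Naturals0, Interval.open(-5/68, 89/7)), Naturals0), Interval(-7/4, 7/4)))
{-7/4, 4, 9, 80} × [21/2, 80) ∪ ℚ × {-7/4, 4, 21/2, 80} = (ℚ × {-7/4, 4, 21/2, 80}) ∪ ({-7/4, 4, 9, 80} × [21/2, 80))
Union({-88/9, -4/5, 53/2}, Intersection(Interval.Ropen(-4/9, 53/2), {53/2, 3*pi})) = {-88/9, -4/5, 53/2, 3*pi}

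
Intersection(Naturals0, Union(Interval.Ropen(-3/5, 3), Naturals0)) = Union(Naturals0, Range(0, 4, 1))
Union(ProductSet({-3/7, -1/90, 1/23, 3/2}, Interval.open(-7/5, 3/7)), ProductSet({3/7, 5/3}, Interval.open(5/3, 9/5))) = Union(ProductSet({3/7, 5/3}, Interval.open(5/3, 9/5)), ProductSet({-3/7, -1/90, 1/23, 3/2}, Interval.open(-7/5, 3/7)))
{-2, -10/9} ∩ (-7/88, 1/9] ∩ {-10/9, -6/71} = ∅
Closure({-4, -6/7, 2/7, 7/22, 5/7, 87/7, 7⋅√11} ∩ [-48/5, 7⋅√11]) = {-4, -6/7, 2/7, 7/22, 5/7, 87/7, 7⋅√11}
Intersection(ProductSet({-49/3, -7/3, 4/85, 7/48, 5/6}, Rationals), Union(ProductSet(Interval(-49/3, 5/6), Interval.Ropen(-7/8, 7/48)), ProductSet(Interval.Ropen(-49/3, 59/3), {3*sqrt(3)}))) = ProductSet({-49/3, -7/3, 4/85, 7/48, 5/6}, Intersection(Interval.Ropen(-7/8, 7/48), Rationals))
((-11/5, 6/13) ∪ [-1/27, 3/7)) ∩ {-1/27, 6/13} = {-1/27}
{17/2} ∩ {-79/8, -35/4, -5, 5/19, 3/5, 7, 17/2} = {17/2}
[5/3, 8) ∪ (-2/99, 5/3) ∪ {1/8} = (-2/99, 8)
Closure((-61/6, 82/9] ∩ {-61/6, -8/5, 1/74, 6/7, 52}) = {-8/5, 1/74, 6/7}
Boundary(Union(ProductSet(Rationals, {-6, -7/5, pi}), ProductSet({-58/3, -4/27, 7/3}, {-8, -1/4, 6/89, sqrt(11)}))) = Union(ProductSet({-58/3, -4/27, 7/3}, {-8, -1/4, 6/89, sqrt(11)}), ProductSet(Reals, {-6, -7/5, pi}))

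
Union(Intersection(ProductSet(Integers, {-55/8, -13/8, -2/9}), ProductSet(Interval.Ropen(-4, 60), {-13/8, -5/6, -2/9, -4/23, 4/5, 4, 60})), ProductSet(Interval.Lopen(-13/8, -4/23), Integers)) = Union(ProductSet(Interval.Lopen(-13/8, -4/23), Integers), ProductSet(Range(-4, 60, 1), {-13/8, -2/9}))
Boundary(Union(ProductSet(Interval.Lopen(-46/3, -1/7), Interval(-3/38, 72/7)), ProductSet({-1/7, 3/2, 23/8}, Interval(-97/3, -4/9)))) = Union(ProductSet({-46/3, -1/7}, Interval(-3/38, 72/7)), ProductSet({-1/7, 3/2, 23/8}, Interval(-97/3, -4/9)), ProductSet(Interval(-46/3, -1/7), {-3/38, 72/7}))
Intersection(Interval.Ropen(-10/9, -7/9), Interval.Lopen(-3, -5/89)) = Interval.Ropen(-10/9, -7/9)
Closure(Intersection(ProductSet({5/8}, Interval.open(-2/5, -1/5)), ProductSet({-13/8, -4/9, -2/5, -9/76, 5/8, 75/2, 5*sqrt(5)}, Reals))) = ProductSet({5/8}, Interval(-2/5, -1/5))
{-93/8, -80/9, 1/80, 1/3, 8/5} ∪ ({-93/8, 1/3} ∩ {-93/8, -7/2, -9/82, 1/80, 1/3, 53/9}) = {-93/8, -80/9, 1/80, 1/3, 8/5}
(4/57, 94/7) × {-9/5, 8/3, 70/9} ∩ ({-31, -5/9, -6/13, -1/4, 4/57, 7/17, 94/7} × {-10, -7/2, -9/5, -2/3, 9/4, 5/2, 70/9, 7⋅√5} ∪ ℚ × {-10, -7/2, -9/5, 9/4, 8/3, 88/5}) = ({7/17} × {-9/5, 70/9}) ∪ ((ℚ ∩ (4/57, 94/7)) × {-9/5, 8/3})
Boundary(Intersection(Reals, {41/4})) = {41/4}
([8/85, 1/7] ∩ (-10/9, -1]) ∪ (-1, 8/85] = (-1, 8/85]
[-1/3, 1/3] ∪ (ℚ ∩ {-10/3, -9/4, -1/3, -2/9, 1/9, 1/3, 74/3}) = {-10/3, -9/4, 74/3} ∪ [-1/3, 1/3]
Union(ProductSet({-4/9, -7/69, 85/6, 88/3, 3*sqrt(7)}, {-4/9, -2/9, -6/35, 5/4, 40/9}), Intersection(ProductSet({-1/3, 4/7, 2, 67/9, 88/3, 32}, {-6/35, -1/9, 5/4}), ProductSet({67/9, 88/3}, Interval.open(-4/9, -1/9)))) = Union(ProductSet({67/9, 88/3}, {-6/35}), ProductSet({-4/9, -7/69, 85/6, 88/3, 3*sqrt(7)}, {-4/9, -2/9, -6/35, 5/4, 40/9}))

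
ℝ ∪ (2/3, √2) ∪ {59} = (-∞, ∞)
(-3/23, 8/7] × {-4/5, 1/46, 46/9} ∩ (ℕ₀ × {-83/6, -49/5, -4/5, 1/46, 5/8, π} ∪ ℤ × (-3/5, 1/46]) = {0, 1} × {-4/5, 1/46}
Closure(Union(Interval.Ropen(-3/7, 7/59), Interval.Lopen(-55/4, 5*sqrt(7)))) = Interval(-55/4, 5*sqrt(7))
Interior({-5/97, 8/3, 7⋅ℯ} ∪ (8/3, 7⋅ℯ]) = (8/3, 7⋅ℯ)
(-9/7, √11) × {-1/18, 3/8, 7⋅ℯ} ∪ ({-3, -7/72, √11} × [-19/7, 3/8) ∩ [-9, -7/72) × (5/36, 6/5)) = ({-3} × (5/36, 3/8)) ∪ ((-9/7, √11) × {-1/18, 3/8, 7⋅ℯ})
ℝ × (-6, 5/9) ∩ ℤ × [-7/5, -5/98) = ℤ × [-7/5, -5/98)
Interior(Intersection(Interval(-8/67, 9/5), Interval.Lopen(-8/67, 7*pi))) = Interval.open(-8/67, 9/5)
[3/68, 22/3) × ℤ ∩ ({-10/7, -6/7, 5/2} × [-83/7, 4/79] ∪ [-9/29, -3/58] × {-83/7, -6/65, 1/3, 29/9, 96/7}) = {5/2} × {-11, -10, …, 0}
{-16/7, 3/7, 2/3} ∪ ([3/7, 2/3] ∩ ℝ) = {-16/7} ∪ [3/7, 2/3]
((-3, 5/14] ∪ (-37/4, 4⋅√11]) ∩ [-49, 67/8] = (-37/4, 67/8]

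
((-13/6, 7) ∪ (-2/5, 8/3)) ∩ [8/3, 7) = [8/3, 7)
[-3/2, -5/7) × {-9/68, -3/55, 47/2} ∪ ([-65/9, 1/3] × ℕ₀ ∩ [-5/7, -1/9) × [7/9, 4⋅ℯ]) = ([-3/2, -5/7) × {-9/68, -3/55, 47/2}) ∪ ([-5/7, -1/9) × {1, 2, …, 10})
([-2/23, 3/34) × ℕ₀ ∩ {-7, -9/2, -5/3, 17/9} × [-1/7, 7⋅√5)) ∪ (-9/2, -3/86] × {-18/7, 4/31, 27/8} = (-9/2, -3/86] × {-18/7, 4/31, 27/8}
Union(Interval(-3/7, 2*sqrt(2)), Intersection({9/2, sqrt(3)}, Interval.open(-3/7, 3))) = Interval(-3/7, 2*sqrt(2))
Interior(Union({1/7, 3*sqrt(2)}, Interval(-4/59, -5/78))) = Interval.open(-4/59, -5/78)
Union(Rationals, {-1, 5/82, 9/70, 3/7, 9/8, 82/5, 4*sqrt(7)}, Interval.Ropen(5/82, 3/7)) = Union({4*sqrt(7)}, Interval(5/82, 3/7), Rationals)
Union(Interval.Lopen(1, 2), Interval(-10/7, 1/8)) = Union(Interval(-10/7, 1/8), Interval.Lopen(1, 2))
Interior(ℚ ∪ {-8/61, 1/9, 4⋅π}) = ∅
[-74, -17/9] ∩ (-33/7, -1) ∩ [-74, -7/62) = (-33/7, -17/9]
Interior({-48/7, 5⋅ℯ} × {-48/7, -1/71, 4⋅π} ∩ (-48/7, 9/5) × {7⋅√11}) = ∅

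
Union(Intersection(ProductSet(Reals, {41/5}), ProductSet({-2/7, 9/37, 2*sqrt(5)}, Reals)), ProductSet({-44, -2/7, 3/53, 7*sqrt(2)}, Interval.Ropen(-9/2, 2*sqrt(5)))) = Union(ProductSet({-2/7, 9/37, 2*sqrt(5)}, {41/5}), ProductSet({-44, -2/7, 3/53, 7*sqrt(2)}, Interval.Ropen(-9/2, 2*sqrt(5))))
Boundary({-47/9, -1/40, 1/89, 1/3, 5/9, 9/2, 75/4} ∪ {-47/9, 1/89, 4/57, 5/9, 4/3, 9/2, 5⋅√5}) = {-47/9, -1/40, 1/89, 4/57, 1/3, 5/9, 4/3, 9/2, 75/4, 5⋅√5}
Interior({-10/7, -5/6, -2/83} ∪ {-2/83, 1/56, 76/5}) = ∅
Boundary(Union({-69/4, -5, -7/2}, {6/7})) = {-69/4, -5, -7/2, 6/7}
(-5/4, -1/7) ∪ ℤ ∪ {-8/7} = ℤ ∪ (-5/4, -1/7)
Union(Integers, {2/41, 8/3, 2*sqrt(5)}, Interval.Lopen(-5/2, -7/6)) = Union({2/41, 8/3, 2*sqrt(5)}, Integers, Interval.Lopen(-5/2, -7/6))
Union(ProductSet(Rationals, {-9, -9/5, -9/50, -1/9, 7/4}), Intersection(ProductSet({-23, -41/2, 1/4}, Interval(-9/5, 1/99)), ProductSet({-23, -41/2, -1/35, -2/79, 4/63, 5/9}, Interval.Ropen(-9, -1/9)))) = Union(ProductSet({-23, -41/2}, Interval.Ropen(-9/5, -1/9)), ProductSet(Rationals, {-9, -9/5, -9/50, -1/9, 7/4}))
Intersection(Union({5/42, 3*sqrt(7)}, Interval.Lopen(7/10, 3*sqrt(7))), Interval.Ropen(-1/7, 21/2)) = Union({5/42}, Interval.Lopen(7/10, 3*sqrt(7)))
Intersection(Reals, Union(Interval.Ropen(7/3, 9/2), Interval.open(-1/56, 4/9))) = Union(Interval.open(-1/56, 4/9), Interval.Ropen(7/3, 9/2))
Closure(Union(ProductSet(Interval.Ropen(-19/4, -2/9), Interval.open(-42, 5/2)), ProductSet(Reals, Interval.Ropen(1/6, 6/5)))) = Union(ProductSet({-19/4, -2/9}, Union(Interval(-42, 1/6), Interval(6/5, 5/2))), ProductSet(Interval(-19/4, -2/9), {-42, 5/2}), ProductSet(Interval.Ropen(-19/4, -2/9), Interval.open(-42, 5/2)), ProductSet(Reals, Interval.Ropen(1/6, 6/5)), ProductSet(Union(Interval(-oo, -19/4), Interval(-2/9, oo)), {1/6, 6/5}))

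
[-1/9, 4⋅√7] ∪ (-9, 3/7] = (-9, 4⋅√7]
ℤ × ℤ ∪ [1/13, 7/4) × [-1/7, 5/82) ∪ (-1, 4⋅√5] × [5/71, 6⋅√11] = (ℤ × ℤ) ∪ ([1/13, 7/4) × [-1/7, 5/82)) ∪ ((-1, 4⋅√5] × [5/71, 6⋅√11])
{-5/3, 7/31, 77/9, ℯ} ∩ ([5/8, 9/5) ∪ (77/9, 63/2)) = ∅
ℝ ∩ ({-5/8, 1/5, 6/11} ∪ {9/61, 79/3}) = {-5/8, 9/61, 1/5, 6/11, 79/3}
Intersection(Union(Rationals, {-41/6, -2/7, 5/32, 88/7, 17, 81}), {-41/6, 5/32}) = {-41/6, 5/32}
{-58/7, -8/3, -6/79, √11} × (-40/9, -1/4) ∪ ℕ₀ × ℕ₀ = (ℕ₀ × ℕ₀) ∪ ({-58/7, -8/3, -6/79, √11} × (-40/9, -1/4))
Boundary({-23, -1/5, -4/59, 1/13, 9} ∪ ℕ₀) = {-23, -1/5, -4/59, 1/13} ∪ ℕ₀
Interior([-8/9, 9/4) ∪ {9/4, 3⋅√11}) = (-8/9, 9/4)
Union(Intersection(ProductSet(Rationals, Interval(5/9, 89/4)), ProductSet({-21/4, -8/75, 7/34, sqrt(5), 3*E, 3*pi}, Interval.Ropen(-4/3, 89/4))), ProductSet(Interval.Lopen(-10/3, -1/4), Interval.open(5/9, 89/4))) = Union(ProductSet({-21/4, -8/75, 7/34}, Interval.Ropen(5/9, 89/4)), ProductSet(Interval.Lopen(-10/3, -1/4), Interval.open(5/9, 89/4)))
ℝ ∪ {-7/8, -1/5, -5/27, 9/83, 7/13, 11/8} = ℝ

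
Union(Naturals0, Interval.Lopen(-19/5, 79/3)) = Union(Interval.Lopen(-19/5, 79/3), Naturals0)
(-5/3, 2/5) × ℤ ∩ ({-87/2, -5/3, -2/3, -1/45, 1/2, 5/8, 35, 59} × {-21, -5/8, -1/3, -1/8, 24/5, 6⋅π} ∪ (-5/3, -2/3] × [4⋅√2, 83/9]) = ({-2/3, -1/45} × {-21}) ∪ ((-5/3, -2/3] × {6, 7, 8, 9})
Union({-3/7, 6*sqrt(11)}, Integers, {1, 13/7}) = Union({-3/7, 13/7, 6*sqrt(11)}, Integers)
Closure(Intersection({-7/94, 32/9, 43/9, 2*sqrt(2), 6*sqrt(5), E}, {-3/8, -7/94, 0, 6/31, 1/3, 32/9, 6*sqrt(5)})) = {-7/94, 32/9, 6*sqrt(5)}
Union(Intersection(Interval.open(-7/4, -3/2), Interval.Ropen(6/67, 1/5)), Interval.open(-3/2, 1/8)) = Interval.open(-3/2, 1/8)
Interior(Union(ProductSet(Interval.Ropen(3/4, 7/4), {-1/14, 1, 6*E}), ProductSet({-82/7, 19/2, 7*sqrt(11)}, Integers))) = EmptySet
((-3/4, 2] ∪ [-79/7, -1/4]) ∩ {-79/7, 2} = {-79/7, 2}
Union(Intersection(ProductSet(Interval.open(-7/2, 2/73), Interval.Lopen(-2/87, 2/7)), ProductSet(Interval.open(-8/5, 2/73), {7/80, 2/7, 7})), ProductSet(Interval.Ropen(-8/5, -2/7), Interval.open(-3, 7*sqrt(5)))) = Union(ProductSet(Interval.Ropen(-8/5, -2/7), Interval.open(-3, 7*sqrt(5))), ProductSet(Interval.open(-8/5, 2/73), {7/80, 2/7}))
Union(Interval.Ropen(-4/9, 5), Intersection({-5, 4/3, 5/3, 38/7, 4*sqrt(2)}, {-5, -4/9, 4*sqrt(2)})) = Union({-5, 4*sqrt(2)}, Interval.Ropen(-4/9, 5))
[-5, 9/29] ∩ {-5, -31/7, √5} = {-5, -31/7}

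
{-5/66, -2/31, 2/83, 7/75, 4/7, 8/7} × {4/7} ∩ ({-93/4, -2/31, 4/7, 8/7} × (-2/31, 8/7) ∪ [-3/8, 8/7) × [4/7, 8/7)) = {-5/66, -2/31, 2/83, 7/75, 4/7, 8/7} × {4/7}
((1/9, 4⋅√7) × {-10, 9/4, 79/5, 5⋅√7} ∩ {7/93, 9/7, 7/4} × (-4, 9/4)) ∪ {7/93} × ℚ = {7/93} × ℚ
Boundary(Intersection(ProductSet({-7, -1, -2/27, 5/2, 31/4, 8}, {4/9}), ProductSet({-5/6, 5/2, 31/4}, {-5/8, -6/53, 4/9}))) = ProductSet({5/2, 31/4}, {4/9})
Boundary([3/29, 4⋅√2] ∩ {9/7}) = {9/7}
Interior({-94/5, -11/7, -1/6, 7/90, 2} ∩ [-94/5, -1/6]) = ∅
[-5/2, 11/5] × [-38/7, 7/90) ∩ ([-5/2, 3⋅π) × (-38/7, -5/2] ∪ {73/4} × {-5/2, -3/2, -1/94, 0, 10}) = [-5/2, 11/5] × (-38/7, -5/2]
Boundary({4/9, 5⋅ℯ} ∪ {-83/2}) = {-83/2, 4/9, 5⋅ℯ}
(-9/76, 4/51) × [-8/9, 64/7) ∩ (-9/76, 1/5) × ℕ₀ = (-9/76, 4/51) × {0, 1, …, 9}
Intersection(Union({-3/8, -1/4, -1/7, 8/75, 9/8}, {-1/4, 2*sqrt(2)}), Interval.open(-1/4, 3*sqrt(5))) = {-1/7, 8/75, 9/8, 2*sqrt(2)}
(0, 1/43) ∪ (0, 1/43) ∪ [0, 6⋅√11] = [0, 6⋅√11]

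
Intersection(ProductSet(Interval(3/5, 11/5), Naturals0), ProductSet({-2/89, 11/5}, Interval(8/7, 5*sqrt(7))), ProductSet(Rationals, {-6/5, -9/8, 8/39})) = EmptySet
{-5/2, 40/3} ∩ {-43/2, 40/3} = {40/3}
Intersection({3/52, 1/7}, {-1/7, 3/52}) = {3/52}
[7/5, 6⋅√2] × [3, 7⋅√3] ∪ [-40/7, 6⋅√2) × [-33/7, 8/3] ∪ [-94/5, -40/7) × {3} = ([-94/5, -40/7) × {3}) ∪ ([-40/7, 6⋅√2) × [-33/7, 8/3]) ∪ ([7/5, 6⋅√2] × [3, 7⋅√3])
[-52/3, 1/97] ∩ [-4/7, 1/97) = [-4/7, 1/97)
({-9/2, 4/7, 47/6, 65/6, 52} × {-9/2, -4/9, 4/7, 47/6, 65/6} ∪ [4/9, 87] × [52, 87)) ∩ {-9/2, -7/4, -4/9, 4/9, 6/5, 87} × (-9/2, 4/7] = {-9/2} × {-4/9, 4/7}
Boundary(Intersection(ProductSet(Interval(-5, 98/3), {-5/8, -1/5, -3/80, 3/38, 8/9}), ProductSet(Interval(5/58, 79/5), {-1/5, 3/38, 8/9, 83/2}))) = ProductSet(Interval(5/58, 79/5), {-1/5, 3/38, 8/9})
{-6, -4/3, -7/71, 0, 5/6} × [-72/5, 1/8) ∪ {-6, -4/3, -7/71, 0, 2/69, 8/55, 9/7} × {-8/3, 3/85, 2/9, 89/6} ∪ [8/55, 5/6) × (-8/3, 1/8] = ([8/55, 5/6) × (-8/3, 1/8]) ∪ ({-6, -4/3, -7/71, 0, 5/6} × [-72/5, 1/8)) ∪ ({-6, -4/3, -7/71, 0, 2/69, 8/55, 9/7} × {-8/3, 3/85, 2/9, 89/6})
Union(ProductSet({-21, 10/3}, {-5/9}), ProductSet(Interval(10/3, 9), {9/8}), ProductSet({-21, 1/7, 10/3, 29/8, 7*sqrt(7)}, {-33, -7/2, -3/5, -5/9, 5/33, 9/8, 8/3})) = Union(ProductSet({-21, 1/7, 10/3, 29/8, 7*sqrt(7)}, {-33, -7/2, -3/5, -5/9, 5/33, 9/8, 8/3}), ProductSet(Interval(10/3, 9), {9/8}))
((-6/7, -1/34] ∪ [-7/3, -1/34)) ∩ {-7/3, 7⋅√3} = {-7/3}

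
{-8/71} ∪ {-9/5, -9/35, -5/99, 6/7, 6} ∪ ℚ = ℚ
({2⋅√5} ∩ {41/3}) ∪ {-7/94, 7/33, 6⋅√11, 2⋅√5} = {-7/94, 7/33, 6⋅√11, 2⋅√5}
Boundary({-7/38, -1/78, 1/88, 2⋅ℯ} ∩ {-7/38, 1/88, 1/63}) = {-7/38, 1/88}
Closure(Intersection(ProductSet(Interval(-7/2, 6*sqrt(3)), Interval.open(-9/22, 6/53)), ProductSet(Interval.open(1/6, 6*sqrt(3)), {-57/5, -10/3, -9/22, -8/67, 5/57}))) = ProductSet(Interval(1/6, 6*sqrt(3)), {-8/67, 5/57})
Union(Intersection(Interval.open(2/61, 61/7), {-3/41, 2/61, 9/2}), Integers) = Union({9/2}, Integers)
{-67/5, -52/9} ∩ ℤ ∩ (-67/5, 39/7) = ∅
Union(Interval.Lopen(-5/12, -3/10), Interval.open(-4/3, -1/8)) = Interval.open(-4/3, -1/8)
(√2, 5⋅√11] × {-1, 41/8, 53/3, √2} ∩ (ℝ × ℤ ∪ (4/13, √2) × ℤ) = (√2, 5⋅√11] × {-1}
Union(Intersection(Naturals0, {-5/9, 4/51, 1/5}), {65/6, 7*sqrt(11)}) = {65/6, 7*sqrt(11)}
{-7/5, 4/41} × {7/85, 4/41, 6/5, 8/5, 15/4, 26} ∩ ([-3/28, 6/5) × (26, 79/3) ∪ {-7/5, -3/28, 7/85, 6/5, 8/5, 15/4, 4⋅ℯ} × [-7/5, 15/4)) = {-7/5} × {7/85, 4/41, 6/5, 8/5}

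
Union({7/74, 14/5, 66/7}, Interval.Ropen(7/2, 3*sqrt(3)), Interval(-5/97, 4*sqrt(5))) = Union({66/7}, Interval(-5/97, 4*sqrt(5)))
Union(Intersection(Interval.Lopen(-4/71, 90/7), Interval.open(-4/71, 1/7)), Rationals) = Union(Interval(-4/71, 1/7), Rationals)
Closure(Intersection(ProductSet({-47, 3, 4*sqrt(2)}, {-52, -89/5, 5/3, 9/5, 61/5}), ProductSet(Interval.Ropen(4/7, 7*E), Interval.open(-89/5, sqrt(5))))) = ProductSet({3, 4*sqrt(2)}, {5/3, 9/5})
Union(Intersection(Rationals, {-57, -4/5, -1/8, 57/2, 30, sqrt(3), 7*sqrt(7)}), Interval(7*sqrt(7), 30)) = Union({-57, -4/5, -1/8}, Interval(7*sqrt(7), 30))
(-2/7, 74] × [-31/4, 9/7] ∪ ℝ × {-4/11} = (ℝ × {-4/11}) ∪ ((-2/7, 74] × [-31/4, 9/7])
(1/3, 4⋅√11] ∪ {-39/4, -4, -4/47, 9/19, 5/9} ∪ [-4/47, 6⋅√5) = {-39/4, -4} ∪ [-4/47, 6⋅√5)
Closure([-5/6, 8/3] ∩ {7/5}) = {7/5}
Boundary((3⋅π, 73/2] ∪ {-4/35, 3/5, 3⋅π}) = {-4/35, 3/5, 73/2, 3⋅π}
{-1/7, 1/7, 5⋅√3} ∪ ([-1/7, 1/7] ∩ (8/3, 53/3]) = {-1/7, 1/7, 5⋅√3}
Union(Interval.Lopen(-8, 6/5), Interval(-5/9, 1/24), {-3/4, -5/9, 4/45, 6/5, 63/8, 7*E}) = Union({63/8, 7*E}, Interval.Lopen(-8, 6/5))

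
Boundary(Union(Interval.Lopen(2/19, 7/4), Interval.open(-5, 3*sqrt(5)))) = {-5, 3*sqrt(5)}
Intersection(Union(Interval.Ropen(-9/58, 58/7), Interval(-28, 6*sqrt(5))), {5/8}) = {5/8}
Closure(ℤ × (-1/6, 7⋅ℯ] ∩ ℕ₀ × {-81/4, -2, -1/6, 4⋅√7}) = ℕ₀ × {4⋅√7}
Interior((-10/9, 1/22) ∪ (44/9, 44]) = (-10/9, 1/22) ∪ (44/9, 44)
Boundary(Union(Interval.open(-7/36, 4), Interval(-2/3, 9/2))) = {-2/3, 9/2}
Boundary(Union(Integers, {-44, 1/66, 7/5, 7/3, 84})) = Union({1/66, 7/5, 7/3}, Integers)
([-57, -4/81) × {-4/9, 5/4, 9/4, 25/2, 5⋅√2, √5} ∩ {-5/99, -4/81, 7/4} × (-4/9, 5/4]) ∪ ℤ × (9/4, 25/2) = ({-5/99} × {5/4}) ∪ (ℤ × (9/4, 25/2))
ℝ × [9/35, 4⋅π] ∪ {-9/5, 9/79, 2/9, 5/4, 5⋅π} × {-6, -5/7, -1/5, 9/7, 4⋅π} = (ℝ × [9/35, 4⋅π]) ∪ ({-9/5, 9/79, 2/9, 5/4, 5⋅π} × {-6, -5/7, -1/5, 9/7, 4⋅π})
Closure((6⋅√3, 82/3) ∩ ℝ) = [6⋅√3, 82/3]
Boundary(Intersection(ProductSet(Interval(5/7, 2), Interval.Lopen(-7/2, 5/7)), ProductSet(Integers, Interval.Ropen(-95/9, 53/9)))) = ProductSet(Range(1, 3, 1), Interval(-7/2, 5/7))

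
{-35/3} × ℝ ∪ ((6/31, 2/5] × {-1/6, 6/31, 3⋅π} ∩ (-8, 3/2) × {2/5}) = {-35/3} × ℝ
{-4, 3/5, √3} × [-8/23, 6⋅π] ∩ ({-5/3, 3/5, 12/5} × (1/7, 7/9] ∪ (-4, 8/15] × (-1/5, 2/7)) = {3/5} × (1/7, 7/9]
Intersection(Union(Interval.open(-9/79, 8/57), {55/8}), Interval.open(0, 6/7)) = Interval.open(0, 8/57)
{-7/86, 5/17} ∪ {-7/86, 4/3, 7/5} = {-7/86, 5/17, 4/3, 7/5}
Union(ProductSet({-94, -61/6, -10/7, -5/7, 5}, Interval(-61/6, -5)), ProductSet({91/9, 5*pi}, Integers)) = Union(ProductSet({91/9, 5*pi}, Integers), ProductSet({-94, -61/6, -10/7, -5/7, 5}, Interval(-61/6, -5)))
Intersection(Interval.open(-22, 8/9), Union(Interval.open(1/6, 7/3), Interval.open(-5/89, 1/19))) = Union(Interval.open(-5/89, 1/19), Interval.open(1/6, 8/9))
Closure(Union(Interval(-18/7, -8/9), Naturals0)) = Union(Complement(Naturals0, Interval.open(-18/7, -8/9)), Interval(-18/7, -8/9), Naturals0)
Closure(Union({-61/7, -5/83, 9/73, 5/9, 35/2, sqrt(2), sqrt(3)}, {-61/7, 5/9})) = {-61/7, -5/83, 9/73, 5/9, 35/2, sqrt(2), sqrt(3)}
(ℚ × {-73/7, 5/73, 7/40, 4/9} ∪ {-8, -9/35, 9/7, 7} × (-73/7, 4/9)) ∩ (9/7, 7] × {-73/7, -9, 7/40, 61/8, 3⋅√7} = ({7} × {-9, 7/40}) ∪ ((ℚ ∩ (9/7, 7]) × {-73/7, 7/40})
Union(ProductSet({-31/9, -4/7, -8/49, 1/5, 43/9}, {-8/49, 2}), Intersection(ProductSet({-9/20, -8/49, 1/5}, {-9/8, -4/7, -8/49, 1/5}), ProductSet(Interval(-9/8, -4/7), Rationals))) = ProductSet({-31/9, -4/7, -8/49, 1/5, 43/9}, {-8/49, 2})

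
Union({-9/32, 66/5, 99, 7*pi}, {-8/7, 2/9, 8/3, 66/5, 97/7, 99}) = {-8/7, -9/32, 2/9, 8/3, 66/5, 97/7, 99, 7*pi}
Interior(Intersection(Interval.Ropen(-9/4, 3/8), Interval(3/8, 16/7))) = EmptySet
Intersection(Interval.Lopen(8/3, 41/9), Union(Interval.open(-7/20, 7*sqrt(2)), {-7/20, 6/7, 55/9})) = Interval.Lopen(8/3, 41/9)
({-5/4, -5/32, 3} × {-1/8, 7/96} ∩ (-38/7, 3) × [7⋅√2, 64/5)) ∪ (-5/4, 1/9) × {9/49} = (-5/4, 1/9) × {9/49}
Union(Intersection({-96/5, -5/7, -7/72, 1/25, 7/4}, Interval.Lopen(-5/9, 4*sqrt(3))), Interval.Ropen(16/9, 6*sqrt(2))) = Union({-7/72, 1/25, 7/4}, Interval.Ropen(16/9, 6*sqrt(2)))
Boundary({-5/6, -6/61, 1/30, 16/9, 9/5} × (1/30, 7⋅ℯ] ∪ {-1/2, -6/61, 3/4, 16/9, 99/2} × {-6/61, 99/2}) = ({-1/2, -6/61, 3/4, 16/9, 99/2} × {-6/61, 99/2}) ∪ ({-5/6, -6/61, 1/30, 16/9, 9/5} × [1/30, 7⋅ℯ])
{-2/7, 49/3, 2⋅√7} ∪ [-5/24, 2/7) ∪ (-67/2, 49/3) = (-67/2, 49/3]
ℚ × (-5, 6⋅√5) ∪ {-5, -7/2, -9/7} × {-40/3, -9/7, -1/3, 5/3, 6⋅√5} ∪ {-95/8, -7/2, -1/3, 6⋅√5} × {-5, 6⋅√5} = (ℚ × (-5, 6⋅√5)) ∪ ({-5, -7/2, -9/7} × {-40/3, -9/7, -1/3, 5/3, 6⋅√5}) ∪ ({-95/8, -7/2, -1/3, 6⋅√5} × {-5, 6⋅√5})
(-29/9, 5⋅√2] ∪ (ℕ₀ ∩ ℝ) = (-29/9, 5⋅√2] ∪ ℕ₀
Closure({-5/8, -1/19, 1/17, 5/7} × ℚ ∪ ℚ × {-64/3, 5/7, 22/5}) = (ℝ × {-64/3, 5/7, 22/5}) ∪ ({-5/8, -1/19, 1/17, 5/7} × ℝ)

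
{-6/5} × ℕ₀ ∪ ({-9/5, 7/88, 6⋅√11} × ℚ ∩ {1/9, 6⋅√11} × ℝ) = ({-6/5} × ℕ₀) ∪ ({6⋅√11} × ℚ)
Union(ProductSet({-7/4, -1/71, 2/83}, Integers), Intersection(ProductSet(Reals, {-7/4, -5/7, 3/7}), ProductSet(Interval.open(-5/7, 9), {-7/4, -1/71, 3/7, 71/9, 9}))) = Union(ProductSet({-7/4, -1/71, 2/83}, Integers), ProductSet(Interval.open(-5/7, 9), {-7/4, 3/7}))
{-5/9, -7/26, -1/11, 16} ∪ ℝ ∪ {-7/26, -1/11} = ℝ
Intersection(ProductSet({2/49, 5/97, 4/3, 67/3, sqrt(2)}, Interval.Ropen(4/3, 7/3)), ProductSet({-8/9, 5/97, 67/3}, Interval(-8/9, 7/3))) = ProductSet({5/97, 67/3}, Interval.Ropen(4/3, 7/3))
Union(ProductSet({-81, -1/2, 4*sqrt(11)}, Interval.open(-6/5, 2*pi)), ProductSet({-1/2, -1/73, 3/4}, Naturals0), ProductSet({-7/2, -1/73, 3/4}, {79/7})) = Union(ProductSet({-81, -1/2, 4*sqrt(11)}, Interval.open(-6/5, 2*pi)), ProductSet({-7/2, -1/73, 3/4}, {79/7}), ProductSet({-1/2, -1/73, 3/4}, Naturals0))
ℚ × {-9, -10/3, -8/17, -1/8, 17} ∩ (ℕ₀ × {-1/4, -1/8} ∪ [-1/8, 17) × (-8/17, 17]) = (ℕ₀ × {-1/8}) ∪ ((ℚ ∩ [-1/8, 17)) × {-1/8, 17})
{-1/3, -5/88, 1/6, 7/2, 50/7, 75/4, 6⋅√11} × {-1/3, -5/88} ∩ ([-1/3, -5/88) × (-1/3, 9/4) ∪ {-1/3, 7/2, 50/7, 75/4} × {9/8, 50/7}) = {-1/3} × {-5/88}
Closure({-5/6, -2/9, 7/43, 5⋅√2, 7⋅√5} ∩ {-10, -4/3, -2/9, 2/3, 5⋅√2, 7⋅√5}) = {-2/9, 5⋅√2, 7⋅√5}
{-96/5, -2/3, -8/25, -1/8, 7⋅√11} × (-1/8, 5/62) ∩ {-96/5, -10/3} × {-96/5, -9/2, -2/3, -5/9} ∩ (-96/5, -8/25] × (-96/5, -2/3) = ∅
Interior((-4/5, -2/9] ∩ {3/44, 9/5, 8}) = ∅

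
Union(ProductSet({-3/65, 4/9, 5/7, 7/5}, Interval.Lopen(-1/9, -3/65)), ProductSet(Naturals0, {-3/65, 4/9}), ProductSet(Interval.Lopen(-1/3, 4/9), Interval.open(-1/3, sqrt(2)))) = Union(ProductSet({-3/65, 4/9, 5/7, 7/5}, Interval.Lopen(-1/9, -3/65)), ProductSet(Interval.Lopen(-1/3, 4/9), Interval.open(-1/3, sqrt(2))), ProductSet(Naturals0, {-3/65, 4/9}))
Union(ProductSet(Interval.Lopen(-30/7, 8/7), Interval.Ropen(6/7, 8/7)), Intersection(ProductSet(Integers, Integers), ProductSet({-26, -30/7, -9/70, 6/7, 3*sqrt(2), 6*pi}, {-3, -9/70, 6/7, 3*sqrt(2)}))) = Union(ProductSet({-26}, {-3}), ProductSet(Interval.Lopen(-30/7, 8/7), Interval.Ropen(6/7, 8/7)))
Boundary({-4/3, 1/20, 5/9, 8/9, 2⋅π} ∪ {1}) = {-4/3, 1/20, 5/9, 8/9, 1, 2⋅π}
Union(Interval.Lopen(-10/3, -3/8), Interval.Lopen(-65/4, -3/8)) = Interval.Lopen(-65/4, -3/8)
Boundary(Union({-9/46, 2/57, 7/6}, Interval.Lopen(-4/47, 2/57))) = {-9/46, -4/47, 2/57, 7/6}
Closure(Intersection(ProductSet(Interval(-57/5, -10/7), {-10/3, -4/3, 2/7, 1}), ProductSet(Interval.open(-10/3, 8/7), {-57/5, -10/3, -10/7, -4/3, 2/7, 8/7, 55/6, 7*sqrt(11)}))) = ProductSet(Interval(-10/3, -10/7), {-10/3, -4/3, 2/7})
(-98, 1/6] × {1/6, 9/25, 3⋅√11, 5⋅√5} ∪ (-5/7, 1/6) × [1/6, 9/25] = ((-5/7, 1/6) × [1/6, 9/25]) ∪ ((-98, 1/6] × {1/6, 9/25, 3⋅√11, 5⋅√5})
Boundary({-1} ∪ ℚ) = ℝ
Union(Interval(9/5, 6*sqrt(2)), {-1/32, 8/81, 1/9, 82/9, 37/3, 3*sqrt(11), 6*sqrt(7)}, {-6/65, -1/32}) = Union({-6/65, -1/32, 8/81, 1/9, 82/9, 37/3, 3*sqrt(11), 6*sqrt(7)}, Interval(9/5, 6*sqrt(2)))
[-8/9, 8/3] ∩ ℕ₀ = {0, 1, 2}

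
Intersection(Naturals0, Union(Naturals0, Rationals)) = Naturals0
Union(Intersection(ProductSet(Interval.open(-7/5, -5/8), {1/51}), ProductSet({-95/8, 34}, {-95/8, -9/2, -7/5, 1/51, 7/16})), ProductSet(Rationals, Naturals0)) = ProductSet(Rationals, Naturals0)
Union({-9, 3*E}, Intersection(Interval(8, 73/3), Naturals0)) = Union({-9, 3*E}, Range(8, 25, 1))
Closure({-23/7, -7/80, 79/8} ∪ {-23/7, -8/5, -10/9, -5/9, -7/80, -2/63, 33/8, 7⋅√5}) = {-23/7, -8/5, -10/9, -5/9, -7/80, -2/63, 33/8, 79/8, 7⋅√5}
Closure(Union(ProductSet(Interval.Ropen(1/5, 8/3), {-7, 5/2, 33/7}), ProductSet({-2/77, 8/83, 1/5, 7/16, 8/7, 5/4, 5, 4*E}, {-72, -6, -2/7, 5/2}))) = Union(ProductSet({-2/77, 8/83, 1/5, 7/16, 8/7, 5/4, 5, 4*E}, {-72, -6, -2/7, 5/2}), ProductSet(Interval(1/5, 8/3), {-7, 5/2, 33/7}))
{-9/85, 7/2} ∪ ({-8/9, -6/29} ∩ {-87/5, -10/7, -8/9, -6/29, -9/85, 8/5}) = {-8/9, -6/29, -9/85, 7/2}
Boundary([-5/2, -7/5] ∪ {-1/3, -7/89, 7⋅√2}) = {-5/2, -7/5, -1/3, -7/89, 7⋅√2}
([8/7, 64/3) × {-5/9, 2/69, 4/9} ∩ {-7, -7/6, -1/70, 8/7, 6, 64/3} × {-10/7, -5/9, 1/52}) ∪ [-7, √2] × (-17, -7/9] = ({8/7, 6} × {-5/9}) ∪ ([-7, √2] × (-17, -7/9])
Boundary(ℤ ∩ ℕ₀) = ℕ₀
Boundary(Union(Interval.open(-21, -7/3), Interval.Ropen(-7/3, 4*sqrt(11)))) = {-21, 4*sqrt(11)}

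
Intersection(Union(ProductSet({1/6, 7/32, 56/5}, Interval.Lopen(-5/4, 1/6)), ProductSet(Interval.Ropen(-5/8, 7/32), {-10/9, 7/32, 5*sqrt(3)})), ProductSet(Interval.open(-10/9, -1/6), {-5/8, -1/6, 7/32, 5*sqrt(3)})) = ProductSet(Interval.Ropen(-5/8, -1/6), {7/32, 5*sqrt(3)})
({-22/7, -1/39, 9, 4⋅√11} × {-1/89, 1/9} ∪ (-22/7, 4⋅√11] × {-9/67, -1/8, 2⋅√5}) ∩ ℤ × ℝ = ({9} × {-1/89, 1/9}) ∪ ({-3, -2, …, 13} × {-9/67, -1/8, 2⋅√5})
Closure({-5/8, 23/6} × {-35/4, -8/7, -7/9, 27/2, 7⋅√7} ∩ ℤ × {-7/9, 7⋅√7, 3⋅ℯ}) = ∅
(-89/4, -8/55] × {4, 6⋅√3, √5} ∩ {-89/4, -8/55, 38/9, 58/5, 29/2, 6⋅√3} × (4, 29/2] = {-8/55} × {6⋅√3}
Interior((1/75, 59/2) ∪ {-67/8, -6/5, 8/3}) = (1/75, 59/2)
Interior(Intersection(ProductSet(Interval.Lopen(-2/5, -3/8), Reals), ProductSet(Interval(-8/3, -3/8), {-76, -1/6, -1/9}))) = EmptySet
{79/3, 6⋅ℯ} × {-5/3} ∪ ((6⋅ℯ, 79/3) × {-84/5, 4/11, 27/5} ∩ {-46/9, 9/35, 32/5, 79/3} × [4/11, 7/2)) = {79/3, 6⋅ℯ} × {-5/3}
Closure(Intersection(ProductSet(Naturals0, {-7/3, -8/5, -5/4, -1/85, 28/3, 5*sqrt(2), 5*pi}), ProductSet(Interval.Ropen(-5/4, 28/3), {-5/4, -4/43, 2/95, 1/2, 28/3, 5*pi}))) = ProductSet(Range(0, 10, 1), {-5/4, 28/3, 5*pi})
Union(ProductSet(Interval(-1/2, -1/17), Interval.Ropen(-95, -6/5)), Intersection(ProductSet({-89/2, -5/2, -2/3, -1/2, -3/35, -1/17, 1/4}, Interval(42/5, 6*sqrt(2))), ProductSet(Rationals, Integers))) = ProductSet(Interval(-1/2, -1/17), Interval.Ropen(-95, -6/5))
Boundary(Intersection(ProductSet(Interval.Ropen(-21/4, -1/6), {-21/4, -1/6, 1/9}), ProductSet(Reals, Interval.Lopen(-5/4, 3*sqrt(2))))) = ProductSet(Interval(-21/4, -1/6), {-1/6, 1/9})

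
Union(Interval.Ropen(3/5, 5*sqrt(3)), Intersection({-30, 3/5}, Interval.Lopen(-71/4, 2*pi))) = Interval.Ropen(3/5, 5*sqrt(3))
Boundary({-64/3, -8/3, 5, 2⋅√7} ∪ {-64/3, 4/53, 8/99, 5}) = {-64/3, -8/3, 4/53, 8/99, 5, 2⋅√7}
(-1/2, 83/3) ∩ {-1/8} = {-1/8}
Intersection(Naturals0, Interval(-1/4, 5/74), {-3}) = EmptySet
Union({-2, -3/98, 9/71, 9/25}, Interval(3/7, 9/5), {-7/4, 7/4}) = Union({-2, -7/4, -3/98, 9/71, 9/25}, Interval(3/7, 9/5))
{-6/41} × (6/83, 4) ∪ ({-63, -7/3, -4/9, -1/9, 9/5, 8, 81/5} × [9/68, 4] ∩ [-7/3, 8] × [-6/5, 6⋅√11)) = ({-6/41} × (6/83, 4)) ∪ ({-7/3, -4/9, -1/9, 9/5, 8} × [9/68, 4])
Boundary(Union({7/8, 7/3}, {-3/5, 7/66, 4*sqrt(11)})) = {-3/5, 7/66, 7/8, 7/3, 4*sqrt(11)}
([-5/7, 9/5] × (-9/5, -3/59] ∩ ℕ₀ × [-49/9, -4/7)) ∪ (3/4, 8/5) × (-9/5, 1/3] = ({0, 1} × (-9/5, -4/7)) ∪ ((3/4, 8/5) × (-9/5, 1/3])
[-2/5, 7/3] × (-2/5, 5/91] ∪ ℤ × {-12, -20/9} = (ℤ × {-12, -20/9}) ∪ ([-2/5, 7/3] × (-2/5, 5/91])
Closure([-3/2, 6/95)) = [-3/2, 6/95]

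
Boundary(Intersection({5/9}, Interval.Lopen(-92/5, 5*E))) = {5/9}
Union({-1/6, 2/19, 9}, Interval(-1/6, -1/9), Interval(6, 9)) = Union({2/19}, Interval(-1/6, -1/9), Interval(6, 9))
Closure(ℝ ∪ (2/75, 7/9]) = (-∞, ∞)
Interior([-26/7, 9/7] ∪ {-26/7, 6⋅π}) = (-26/7, 9/7)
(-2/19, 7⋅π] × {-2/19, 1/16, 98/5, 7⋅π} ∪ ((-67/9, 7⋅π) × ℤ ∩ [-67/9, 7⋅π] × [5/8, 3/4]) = (-2/19, 7⋅π] × {-2/19, 1/16, 98/5, 7⋅π}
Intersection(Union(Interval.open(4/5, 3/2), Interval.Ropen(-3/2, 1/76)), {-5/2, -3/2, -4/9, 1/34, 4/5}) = {-3/2, -4/9}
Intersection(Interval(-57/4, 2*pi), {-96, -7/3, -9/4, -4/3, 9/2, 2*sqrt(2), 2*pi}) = {-7/3, -9/4, -4/3, 9/2, 2*sqrt(2), 2*pi}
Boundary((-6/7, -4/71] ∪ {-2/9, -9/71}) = {-6/7, -4/71}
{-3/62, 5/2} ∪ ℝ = ℝ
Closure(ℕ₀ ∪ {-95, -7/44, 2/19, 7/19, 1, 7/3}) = {-95, -7/44, 2/19, 7/19, 7/3} ∪ ℕ₀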